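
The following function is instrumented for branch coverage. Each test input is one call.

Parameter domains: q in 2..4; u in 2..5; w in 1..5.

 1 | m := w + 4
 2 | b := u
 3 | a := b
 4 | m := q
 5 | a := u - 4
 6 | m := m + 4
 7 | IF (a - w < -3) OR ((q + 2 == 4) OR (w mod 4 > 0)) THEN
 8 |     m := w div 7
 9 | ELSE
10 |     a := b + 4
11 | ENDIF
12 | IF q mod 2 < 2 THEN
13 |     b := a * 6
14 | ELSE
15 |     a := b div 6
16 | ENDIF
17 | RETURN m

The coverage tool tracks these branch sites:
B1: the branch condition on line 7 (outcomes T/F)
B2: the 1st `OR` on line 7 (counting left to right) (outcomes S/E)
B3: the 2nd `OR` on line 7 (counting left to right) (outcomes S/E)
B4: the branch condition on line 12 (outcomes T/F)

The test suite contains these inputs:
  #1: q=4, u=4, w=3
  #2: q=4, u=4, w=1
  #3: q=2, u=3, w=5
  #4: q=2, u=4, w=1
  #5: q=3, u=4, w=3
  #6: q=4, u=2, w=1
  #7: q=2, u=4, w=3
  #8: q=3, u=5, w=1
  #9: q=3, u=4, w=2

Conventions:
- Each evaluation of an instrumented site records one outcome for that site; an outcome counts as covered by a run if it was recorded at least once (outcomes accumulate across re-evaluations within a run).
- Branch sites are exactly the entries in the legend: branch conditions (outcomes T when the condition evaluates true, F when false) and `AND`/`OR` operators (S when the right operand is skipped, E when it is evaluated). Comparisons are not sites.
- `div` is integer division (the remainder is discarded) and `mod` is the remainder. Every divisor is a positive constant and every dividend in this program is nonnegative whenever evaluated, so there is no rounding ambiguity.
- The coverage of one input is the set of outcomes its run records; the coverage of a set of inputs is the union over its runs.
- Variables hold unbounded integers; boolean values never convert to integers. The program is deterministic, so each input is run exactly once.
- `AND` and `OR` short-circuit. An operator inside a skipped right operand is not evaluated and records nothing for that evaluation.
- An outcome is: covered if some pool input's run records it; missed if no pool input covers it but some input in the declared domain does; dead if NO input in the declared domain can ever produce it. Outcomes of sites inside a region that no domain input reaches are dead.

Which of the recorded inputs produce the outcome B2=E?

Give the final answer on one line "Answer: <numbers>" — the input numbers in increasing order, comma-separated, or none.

input #1 (q=4, u=4, w=3): covers B2=E
input #2 (q=4, u=4, w=1): covers B2=E
input #3 (q=2, u=3, w=5): misses B2=E
input #4 (q=2, u=4, w=1): covers B2=E
input #5 (q=3, u=4, w=3): covers B2=E
input #6 (q=4, u=2, w=1): covers B2=E
input #7 (q=2, u=4, w=3): covers B2=E
input #8 (q=3, u=5, w=1): covers B2=E
input #9 (q=3, u=4, w=2): covers B2=E

Answer: 1, 2, 4, 5, 6, 7, 8, 9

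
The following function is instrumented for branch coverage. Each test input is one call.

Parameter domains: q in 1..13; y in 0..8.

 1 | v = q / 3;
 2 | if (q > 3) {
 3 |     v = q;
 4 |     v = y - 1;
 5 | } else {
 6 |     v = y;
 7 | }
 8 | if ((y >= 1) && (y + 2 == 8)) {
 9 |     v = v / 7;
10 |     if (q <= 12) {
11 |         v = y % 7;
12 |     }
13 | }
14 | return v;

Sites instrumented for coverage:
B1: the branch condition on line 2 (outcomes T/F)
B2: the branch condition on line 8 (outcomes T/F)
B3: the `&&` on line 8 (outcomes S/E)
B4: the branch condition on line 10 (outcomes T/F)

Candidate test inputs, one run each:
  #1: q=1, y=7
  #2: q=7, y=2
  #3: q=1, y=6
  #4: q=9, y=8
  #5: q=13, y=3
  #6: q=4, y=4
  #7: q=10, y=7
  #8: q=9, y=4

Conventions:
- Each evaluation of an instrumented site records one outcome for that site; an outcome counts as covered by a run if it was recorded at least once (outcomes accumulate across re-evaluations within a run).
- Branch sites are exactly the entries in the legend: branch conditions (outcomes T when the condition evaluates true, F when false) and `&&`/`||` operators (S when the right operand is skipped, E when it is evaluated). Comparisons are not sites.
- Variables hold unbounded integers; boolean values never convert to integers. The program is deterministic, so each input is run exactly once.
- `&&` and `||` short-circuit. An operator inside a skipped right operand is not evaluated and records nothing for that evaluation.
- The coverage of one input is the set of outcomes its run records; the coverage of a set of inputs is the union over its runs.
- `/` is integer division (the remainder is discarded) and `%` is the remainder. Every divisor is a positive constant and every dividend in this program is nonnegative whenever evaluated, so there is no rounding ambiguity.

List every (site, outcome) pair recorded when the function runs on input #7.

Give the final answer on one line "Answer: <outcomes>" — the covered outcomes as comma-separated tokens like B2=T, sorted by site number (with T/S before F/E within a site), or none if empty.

Simulating input #7 (q=10, y=7) step by step:
  B1->T, B3->E, B2->F
deduplicating events, the covered set is: B1=T, B2=F, B3=E

Answer: B1=T, B2=F, B3=E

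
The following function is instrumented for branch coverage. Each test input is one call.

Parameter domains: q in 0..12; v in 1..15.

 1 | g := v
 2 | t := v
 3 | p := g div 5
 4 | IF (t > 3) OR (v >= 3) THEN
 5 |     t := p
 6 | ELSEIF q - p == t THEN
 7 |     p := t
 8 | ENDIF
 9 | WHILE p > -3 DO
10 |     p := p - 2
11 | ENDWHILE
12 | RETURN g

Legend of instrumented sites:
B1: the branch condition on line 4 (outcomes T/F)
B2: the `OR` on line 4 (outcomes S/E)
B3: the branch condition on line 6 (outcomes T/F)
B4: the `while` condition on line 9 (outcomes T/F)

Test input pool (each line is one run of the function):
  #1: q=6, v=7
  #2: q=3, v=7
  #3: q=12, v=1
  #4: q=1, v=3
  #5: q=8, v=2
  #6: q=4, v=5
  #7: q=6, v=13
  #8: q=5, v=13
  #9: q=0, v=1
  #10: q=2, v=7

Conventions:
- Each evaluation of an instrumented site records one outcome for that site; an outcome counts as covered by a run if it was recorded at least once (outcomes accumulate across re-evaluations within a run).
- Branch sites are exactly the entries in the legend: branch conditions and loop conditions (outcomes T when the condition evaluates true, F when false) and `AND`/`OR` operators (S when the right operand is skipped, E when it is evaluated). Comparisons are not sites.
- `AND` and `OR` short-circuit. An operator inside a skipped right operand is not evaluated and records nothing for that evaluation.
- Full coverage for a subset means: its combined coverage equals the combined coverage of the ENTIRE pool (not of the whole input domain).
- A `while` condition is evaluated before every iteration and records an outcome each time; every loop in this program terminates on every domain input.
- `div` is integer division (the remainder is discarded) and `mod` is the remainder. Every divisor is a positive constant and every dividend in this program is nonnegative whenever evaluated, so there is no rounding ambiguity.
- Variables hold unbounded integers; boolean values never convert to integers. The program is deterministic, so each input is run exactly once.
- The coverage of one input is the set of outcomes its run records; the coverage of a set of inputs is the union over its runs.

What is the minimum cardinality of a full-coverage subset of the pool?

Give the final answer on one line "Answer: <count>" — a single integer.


input #1 (q=6, v=7): events B2->S, B1->T, B4->T, B4->T, B4->F; covers B1=T, B2=S, B4=T, B4=F
input #2 (q=3, v=7): events B2->S, B1->T, B4->T, B4->T, B4->F; covers B1=T, B2=S, B4=T, B4=F
input #3 (q=12, v=1): events B2->E, B1->F, B3->F, B4->T, B4->T, B4->F; covers B1=F, B2=E, B3=F, B4=T, B4=F
input #4 (q=1, v=3): events B2->E, B1->T, B4->T, B4->T, B4->F; covers B1=T, B2=E, B4=T, B4=F
input #5 (q=8, v=2): events B2->E, B1->F, B3->F, B4->T, B4->T, B4->F; covers B1=F, B2=E, B3=F, B4=T, B4=F
input #6 (q=4, v=5): events B2->S, B1->T, B4->T, B4->T, B4->F; covers B1=T, B2=S, B4=T, B4=F
input #7 (q=6, v=13): events B2->S, B1->T, B4->T, B4->T, B4->T, B4->F; covers B1=T, B2=S, B4=T, B4=F
input #8 (q=5, v=13): events B2->S, B1->T, B4->T, B4->T, B4->T, B4->F; covers B1=T, B2=S, B4=T, B4=F
input #9 (q=0, v=1): events B2->E, B1->F, B3->F, B4->T, B4->T, B4->F; covers B1=F, B2=E, B3=F, B4=T, B4=F
input #10 (q=2, v=7): events B2->S, B1->T, B4->T, B4->T, B4->F; covers B1=T, B2=S, B4=T, B4=F
pool-wide coverage (7 outcomes): B1=T, B1=F, B2=S, B2=E, B3=F, B4=T, B4=F
size 1 is not enough: best union over all size-1 subsets is 5/7
at size 2, {1, 3} reaches all 7 outcomes; every lexicographically earlier size-2 subset fails
Answer: 2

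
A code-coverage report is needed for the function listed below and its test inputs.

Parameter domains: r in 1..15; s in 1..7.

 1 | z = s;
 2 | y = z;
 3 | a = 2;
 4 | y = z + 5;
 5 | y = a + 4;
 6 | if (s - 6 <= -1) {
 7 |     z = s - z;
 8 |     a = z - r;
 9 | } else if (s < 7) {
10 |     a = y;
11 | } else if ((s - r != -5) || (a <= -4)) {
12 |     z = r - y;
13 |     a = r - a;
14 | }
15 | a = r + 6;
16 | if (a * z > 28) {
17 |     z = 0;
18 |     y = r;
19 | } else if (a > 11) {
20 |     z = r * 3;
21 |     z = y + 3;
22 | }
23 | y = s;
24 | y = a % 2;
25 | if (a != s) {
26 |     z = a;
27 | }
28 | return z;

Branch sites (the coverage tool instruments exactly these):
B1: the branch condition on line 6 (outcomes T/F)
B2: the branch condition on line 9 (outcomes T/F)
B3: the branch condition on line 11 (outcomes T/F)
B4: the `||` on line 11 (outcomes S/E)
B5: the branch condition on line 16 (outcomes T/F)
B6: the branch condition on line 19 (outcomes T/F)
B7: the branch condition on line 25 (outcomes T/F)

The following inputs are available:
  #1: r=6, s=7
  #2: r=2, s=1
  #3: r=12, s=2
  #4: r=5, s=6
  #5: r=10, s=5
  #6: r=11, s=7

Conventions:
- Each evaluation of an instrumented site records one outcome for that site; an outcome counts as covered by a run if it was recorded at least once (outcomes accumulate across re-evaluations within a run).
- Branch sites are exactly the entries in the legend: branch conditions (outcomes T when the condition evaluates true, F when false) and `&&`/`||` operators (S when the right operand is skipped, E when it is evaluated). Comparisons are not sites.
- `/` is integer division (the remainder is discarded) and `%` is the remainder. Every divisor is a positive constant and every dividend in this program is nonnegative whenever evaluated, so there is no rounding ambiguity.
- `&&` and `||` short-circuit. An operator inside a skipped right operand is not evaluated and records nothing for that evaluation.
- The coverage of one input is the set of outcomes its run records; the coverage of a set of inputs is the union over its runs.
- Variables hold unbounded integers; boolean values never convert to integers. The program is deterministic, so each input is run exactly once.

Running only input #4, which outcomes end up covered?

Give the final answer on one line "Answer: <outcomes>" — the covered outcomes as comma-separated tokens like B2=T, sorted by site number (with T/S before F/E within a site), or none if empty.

Running input #4 (r=5, s=6), event by event:
  B1->F, B2->T, B5->T, B7->T
deduplicating events, the covered set is: B1=F, B2=T, B5=T, B7=T

Answer: B1=F, B2=T, B5=T, B7=T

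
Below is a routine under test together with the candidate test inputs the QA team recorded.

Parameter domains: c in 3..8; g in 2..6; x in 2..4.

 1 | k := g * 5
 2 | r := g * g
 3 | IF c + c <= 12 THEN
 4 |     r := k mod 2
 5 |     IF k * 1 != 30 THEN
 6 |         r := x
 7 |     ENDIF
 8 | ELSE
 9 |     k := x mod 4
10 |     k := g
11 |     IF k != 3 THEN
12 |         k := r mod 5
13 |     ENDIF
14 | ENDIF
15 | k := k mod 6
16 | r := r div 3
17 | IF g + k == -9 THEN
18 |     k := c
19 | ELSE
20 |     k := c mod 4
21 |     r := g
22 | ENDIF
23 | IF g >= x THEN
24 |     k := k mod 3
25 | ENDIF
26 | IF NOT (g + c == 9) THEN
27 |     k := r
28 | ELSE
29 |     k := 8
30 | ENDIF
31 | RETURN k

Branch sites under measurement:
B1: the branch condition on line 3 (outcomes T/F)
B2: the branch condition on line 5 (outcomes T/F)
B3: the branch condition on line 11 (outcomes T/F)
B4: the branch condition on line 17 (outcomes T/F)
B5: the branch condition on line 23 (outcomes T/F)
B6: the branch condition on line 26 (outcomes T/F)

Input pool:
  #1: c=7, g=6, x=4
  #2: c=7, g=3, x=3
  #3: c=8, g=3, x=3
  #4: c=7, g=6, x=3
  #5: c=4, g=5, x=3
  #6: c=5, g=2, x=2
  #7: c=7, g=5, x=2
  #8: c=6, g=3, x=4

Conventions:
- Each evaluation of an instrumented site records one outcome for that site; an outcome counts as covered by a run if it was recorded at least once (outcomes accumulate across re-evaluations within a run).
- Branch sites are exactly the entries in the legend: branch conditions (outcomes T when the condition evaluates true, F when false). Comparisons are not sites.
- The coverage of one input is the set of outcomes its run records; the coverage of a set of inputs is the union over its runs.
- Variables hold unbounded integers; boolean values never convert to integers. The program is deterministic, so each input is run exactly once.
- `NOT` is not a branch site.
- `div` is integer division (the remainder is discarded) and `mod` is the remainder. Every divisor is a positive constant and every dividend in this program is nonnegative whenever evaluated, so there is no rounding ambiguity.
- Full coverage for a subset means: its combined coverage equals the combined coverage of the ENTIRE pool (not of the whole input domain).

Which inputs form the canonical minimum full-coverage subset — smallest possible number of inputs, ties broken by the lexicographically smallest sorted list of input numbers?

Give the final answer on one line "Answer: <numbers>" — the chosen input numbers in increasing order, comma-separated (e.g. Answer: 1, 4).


test 1 (c=7, g=6, x=4) hits B1=F, B3=T, B4=F, B5=T, B6=T
test 2 (c=7, g=3, x=3) hits B1=F, B3=F, B4=F, B5=T, B6=T
test 3 (c=8, g=3, x=3) hits B1=F, B3=F, B4=F, B5=T, B6=T
test 4 (c=7, g=6, x=3) hits B1=F, B3=T, B4=F, B5=T, B6=T
test 5 (c=4, g=5, x=3) hits B1=T, B2=T, B4=F, B5=T, B6=F
test 6 (c=5, g=2, x=2) hits B1=T, B2=T, B4=F, B5=T, B6=T
test 7 (c=7, g=5, x=2) hits B1=F, B3=T, B4=F, B5=T, B6=T
test 8 (c=6, g=3, x=4) hits B1=T, B2=T, B4=F, B5=F, B6=F
pool-wide coverage (10 outcomes): B1=T, B1=F, B2=T, B3=T, B3=F, B4=F, B5=T, B5=F, B6=T, B6=F
size 1 is not enough: best union over all size-1 subsets is 5/10
size 2 is not enough: best union over all size-2 subsets is 9/10
inputs {1, 2, 8} (size 3) cover everything; no size-3 subset with a lexicographically smaller index list covers all 10
Answer: 1, 2, 8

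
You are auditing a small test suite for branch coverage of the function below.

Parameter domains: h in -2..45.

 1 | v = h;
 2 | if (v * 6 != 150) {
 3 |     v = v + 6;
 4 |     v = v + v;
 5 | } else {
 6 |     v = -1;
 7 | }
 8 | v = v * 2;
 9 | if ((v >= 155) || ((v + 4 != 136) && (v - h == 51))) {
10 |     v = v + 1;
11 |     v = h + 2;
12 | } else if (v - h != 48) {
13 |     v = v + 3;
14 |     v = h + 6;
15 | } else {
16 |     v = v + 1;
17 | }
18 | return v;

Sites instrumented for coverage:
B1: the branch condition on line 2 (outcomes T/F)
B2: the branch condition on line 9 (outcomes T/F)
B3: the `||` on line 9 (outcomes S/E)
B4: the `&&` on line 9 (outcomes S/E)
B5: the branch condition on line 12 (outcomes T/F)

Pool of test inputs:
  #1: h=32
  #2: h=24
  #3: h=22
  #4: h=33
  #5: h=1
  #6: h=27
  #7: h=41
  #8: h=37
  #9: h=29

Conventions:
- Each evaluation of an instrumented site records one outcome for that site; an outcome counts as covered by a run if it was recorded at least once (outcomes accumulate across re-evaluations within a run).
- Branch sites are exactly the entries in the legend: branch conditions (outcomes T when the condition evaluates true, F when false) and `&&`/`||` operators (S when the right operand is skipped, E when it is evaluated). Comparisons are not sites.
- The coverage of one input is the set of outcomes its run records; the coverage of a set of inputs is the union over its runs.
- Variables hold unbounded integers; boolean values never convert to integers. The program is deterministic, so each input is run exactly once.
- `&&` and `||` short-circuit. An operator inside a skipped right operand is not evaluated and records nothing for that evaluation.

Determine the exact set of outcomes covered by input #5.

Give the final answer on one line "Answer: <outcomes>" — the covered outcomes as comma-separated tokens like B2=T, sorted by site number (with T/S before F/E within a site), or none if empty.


Event log for input #5 (h=1):
  B1->T, B3->E, B4->E, B2->F, B5->T
as a set, this run covers: B1=T, B2=F, B3=E, B4=E, B5=T
Answer: B1=T, B2=F, B3=E, B4=E, B5=T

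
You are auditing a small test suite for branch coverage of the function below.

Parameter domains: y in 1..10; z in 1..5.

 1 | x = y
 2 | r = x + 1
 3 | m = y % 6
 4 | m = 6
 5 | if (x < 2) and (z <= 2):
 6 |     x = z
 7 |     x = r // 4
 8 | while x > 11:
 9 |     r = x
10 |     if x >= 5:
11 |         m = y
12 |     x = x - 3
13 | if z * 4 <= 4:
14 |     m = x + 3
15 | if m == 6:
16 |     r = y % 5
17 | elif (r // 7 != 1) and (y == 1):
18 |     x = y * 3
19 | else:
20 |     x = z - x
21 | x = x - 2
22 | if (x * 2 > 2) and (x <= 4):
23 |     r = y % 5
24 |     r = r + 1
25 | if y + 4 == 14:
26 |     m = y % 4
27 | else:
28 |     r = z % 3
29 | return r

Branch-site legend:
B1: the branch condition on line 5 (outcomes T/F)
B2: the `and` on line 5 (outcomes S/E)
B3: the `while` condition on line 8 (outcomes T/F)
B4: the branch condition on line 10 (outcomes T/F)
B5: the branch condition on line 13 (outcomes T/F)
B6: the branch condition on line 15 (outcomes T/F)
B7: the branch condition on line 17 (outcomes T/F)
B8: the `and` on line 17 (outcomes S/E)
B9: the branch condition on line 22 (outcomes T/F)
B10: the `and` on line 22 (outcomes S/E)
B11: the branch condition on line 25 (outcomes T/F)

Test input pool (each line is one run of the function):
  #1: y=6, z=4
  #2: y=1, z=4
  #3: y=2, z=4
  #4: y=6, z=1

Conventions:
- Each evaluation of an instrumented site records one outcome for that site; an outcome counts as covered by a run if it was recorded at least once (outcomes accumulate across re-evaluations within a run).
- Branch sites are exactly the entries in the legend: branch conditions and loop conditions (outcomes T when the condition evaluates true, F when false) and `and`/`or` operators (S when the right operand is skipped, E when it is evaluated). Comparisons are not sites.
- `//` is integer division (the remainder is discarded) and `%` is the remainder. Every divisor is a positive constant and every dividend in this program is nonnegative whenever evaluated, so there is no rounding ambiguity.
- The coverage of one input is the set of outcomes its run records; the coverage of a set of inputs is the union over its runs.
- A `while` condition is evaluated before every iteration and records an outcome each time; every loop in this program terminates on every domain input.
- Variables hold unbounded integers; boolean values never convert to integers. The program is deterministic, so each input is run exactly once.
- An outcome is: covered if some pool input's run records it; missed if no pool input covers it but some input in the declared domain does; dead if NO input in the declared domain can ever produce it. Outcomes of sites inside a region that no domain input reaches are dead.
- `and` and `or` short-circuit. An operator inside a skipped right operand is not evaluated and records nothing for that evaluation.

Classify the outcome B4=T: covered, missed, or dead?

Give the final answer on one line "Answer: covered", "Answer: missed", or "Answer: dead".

no pool input records B4=T
checking all 50 inputs in the declared domain: B4=T is never recorded -> dead

Answer: dead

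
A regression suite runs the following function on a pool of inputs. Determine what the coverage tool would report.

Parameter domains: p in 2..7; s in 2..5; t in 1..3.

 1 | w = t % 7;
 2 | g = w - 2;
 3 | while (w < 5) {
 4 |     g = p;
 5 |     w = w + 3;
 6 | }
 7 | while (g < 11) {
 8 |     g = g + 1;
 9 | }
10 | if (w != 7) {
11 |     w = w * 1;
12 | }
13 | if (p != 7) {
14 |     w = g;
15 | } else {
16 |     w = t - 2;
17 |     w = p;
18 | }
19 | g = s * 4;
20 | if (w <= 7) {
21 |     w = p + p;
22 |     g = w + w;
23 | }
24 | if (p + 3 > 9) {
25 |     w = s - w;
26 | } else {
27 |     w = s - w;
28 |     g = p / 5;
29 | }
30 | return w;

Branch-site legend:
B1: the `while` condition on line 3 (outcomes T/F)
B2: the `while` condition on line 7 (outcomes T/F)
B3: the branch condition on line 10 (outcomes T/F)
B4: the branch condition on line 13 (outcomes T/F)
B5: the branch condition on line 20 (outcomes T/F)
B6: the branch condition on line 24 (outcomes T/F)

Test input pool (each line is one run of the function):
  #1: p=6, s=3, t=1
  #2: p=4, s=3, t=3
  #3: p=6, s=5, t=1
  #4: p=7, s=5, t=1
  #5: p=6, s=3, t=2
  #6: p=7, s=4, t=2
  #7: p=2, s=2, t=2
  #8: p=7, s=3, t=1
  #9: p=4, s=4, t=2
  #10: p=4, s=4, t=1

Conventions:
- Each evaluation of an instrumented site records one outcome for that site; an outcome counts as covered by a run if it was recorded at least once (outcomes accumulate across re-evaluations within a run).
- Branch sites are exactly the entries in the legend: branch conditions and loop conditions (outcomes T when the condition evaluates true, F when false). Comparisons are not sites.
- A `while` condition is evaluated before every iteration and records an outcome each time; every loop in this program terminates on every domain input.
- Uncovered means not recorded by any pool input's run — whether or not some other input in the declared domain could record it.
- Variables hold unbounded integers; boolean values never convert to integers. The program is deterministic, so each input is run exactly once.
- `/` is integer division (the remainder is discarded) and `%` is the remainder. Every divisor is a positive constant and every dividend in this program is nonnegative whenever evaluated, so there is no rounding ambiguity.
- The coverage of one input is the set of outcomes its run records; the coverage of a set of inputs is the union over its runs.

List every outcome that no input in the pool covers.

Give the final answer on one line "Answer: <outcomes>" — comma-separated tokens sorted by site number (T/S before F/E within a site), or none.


input #1, p=6, s=3, t=1: events B1->T, B1->T, B1->F, B2->T, B2->T, B2->T, B2->T, B2->T, B2->F, B3->F, B4->T, B5->F, B6->F; outcomes B1=T, B1=F, B2=T, B2=F, B3=F, B4=T, B5=F, B6=F
input #2, p=4, s=3, t=3: events B1->T, B1->F, B2->T, B2->T, B2->T, B2->T, B2->T, B2->T, B2->T, B2->F, B3->T, B4->T, B5->F, B6->F; outcomes B1=T, B1=F, B2=T, B2=F, B3=T, B4=T, B5=F, B6=F
input #3, p=6, s=5, t=1: events B1->T, B1->T, B1->F, B2->T, B2->T, B2->T, B2->T, B2->T, B2->F, B3->F, B4->T, B5->F, B6->F; outcomes B1=T, B1=F, B2=T, B2=F, B3=F, B4=T, B5=F, B6=F
input #4, p=7, s=5, t=1: events B1->T, B1->T, B1->F, B2->T, B2->T, B2->T, B2->T, B2->F, B3->F, B4->F, B5->T, B6->T; outcomes B1=T, B1=F, B2=T, B2=F, B3=F, B4=F, B5=T, B6=T
input #5, p=6, s=3, t=2: events B1->T, B1->F, B2->T, B2->T, B2->T, B2->T, B2->T, B2->F, B3->T, B4->T, B5->F, B6->F; outcomes B1=T, B1=F, B2=T, B2=F, B3=T, B4=T, B5=F, B6=F
input #6, p=7, s=4, t=2: events B1->T, B1->F, B2->T, B2->T, B2->T, B2->T, B2->F, B3->T, B4->F, B5->T, B6->T; outcomes B1=T, B1=F, B2=T, B2=F, B3=T, B4=F, B5=T, B6=T
input #7, p=2, s=2, t=2: events B1->T, B1->F, B2->T, B2->T, B2->T, B2->T, B2->T, B2->T, B2->T, B2->T, B2->T, B2->F, B3->T, B4->T, ...; outcomes B1=T, B1=F, B2=T, B2=F, B3=T, B4=T, B5=F, B6=F
input #8, p=7, s=3, t=1: events B1->T, B1->T, B1->F, B2->T, B2->T, B2->T, B2->T, B2->F, B3->F, B4->F, B5->T, B6->T; outcomes B1=T, B1=F, B2=T, B2=F, B3=F, B4=F, B5=T, B6=T
input #9, p=4, s=4, t=2: events B1->T, B1->F, B2->T, B2->T, B2->T, B2->T, B2->T, B2->T, B2->T, B2->F, B3->T, B4->T, B5->F, B6->F; outcomes B1=T, B1=F, B2=T, B2=F, B3=T, B4=T, B5=F, B6=F
input #10, p=4, s=4, t=1: events B1->T, B1->T, B1->F, B2->T, B2->T, B2->T, B2->T, B2->T, B2->T, B2->T, B2->F, B3->F, B4->T, B5->F, ...; outcomes B1=T, B1=F, B2=T, B2=F, B3=F, B4=T, B5=F, B6=F
union over the pool: B1=T, B1=F, B2=T, B2=F, B3=T, B3=F, B4=T, B4=F, B5=T, B5=F, B6=T, B6=F
uncovered (0 of 12): none
Answer: none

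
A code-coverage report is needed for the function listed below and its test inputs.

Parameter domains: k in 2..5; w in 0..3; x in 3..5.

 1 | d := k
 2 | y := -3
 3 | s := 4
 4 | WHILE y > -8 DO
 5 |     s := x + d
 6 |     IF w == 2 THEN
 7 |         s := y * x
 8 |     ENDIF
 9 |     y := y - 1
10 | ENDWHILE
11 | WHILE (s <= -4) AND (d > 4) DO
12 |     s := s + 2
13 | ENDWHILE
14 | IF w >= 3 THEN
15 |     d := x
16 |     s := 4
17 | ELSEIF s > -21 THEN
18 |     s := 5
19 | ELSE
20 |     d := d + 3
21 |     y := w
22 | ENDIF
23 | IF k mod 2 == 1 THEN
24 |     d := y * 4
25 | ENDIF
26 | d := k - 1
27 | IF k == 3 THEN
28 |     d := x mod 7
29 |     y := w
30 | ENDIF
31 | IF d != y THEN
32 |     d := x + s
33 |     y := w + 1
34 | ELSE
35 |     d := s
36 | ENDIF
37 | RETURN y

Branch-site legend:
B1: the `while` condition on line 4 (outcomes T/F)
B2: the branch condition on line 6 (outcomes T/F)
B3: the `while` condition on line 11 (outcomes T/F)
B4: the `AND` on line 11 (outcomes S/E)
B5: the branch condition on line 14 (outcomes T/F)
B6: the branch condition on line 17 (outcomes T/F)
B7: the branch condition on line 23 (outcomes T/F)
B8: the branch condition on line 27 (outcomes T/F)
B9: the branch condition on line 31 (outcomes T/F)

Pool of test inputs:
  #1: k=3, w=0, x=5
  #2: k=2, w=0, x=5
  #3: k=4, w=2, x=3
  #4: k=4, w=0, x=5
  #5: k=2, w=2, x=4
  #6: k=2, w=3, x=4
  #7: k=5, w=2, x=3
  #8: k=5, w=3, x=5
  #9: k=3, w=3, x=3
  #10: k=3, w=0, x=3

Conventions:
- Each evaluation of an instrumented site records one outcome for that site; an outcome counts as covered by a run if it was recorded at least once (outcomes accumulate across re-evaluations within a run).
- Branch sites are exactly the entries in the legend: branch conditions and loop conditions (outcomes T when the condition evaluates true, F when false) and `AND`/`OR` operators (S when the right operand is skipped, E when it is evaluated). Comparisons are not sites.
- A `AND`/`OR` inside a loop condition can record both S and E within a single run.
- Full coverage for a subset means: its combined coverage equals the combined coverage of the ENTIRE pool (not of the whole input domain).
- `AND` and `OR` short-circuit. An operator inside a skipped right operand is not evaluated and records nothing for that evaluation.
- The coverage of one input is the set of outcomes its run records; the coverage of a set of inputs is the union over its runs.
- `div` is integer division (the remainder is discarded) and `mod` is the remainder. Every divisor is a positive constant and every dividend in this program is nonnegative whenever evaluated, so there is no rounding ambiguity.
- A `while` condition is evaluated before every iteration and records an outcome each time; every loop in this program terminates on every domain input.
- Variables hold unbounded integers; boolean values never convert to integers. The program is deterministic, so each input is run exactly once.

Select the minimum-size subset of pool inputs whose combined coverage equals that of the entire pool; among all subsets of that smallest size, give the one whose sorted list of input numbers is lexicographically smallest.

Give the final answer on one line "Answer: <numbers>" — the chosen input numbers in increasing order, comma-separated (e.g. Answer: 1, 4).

test 1 (k=3, w=0, x=5) fires B1->T, B2->F, B1->T, B2->F, B1->T, B2->F, B1->T, B2->F, B1->T, B2->F, B1->F, B4->S, B3->F, B5->F, ...; hits B1=T, B1=F, B2=F, B3=F, B4=S, B5=F, B6=T, B7=T, B8=T, B9=T
test 2 (k=2, w=0, x=5) fires B1->T, B2->F, B1->T, B2->F, B1->T, B2->F, B1->T, B2->F, B1->T, B2->F, B1->F, B4->S, B3->F, B5->F, ...; hits B1=T, B1=F, B2=F, B3=F, B4=S, B5=F, B6=T, B7=F, B8=F, B9=T
test 3 (k=4, w=2, x=3) fires B1->T, B2->T, B1->T, B2->T, B1->T, B2->T, B1->T, B2->T, B1->T, B2->T, B1->F, B4->E, B3->F, B5->F, ...; hits B1=T, B1=F, B2=T, B3=F, B4=E, B5=F, B6=F, B7=F, B8=F, B9=T
test 4 (k=4, w=0, x=5) fires B1->T, B2->F, B1->T, B2->F, B1->T, B2->F, B1->T, B2->F, B1->T, B2->F, B1->F, B4->S, B3->F, B5->F, ...; hits B1=T, B1=F, B2=F, B3=F, B4=S, B5=F, B6=T, B7=F, B8=F, B9=T
test 5 (k=2, w=2, x=4) fires B1->T, B2->T, B1->T, B2->T, B1->T, B2->T, B1->T, B2->T, B1->T, B2->T, B1->F, B4->E, B3->F, B5->F, ...; hits B1=T, B1=F, B2=T, B3=F, B4=E, B5=F, B6=F, B7=F, B8=F, B9=T
test 6 (k=2, w=3, x=4) fires B1->T, B2->F, B1->T, B2->F, B1->T, B2->F, B1->T, B2->F, B1->T, B2->F, B1->F, B4->S, B3->F, B5->T, ...; hits B1=T, B1=F, B2=F, B3=F, B4=S, B5=T, B7=F, B8=F, B9=T
test 7 (k=5, w=2, x=3) fires B1->T, B2->T, B1->T, B2->T, B1->T, B2->T, B1->T, B2->T, B1->T, B2->T, B1->F, B4->E, B3->T, B4->E, ...; hits B1=T, B1=F, B2=T, B3=T, B3=F, B4=S, B4=E, B5=F, B6=T, B7=T, B8=F, B9=T
test 8 (k=5, w=3, x=5) fires B1->T, B2->F, B1->T, B2->F, B1->T, B2->F, B1->T, B2->F, B1->T, B2->F, B1->F, B4->S, B3->F, B5->T, ...; hits B1=T, B1=F, B2=F, B3=F, B4=S, B5=T, B7=T, B8=F, B9=T
test 9 (k=3, w=3, x=3) fires B1->T, B2->F, B1->T, B2->F, B1->T, B2->F, B1->T, B2->F, B1->T, B2->F, B1->F, B4->S, B3->F, B5->T, ...; hits B1=T, B1=F, B2=F, B3=F, B4=S, B5=T, B7=T, B8=T, B9=F
test 10 (k=3, w=0, x=3) fires B1->T, B2->F, B1->T, B2->F, B1->T, B2->F, B1->T, B2->F, B1->T, B2->F, B1->F, B4->S, B3->F, B5->F, ...; hits B1=T, B1=F, B2=F, B3=F, B4=S, B5=F, B6=T, B7=T, B8=T, B9=T
together the pool reaches 18 outcomes: B1=T, B1=F, B2=T, B2=F, B3=T, B3=F, B4=S, B4=E, B5=T, B5=F, B6=T, B6=F, B7=T, B7=F, B8=T, B8=F, B9=T, B9=F
every size-1 subset falls short of the 18 outcomes (best: 12/18)
every size-2 subset falls short of the 18 outcomes (best: 16/18)
inputs {3, 7, 9} (size 3) cover everything; no size-3 subset with a lexicographically smaller index list covers all 18

Answer: 3, 7, 9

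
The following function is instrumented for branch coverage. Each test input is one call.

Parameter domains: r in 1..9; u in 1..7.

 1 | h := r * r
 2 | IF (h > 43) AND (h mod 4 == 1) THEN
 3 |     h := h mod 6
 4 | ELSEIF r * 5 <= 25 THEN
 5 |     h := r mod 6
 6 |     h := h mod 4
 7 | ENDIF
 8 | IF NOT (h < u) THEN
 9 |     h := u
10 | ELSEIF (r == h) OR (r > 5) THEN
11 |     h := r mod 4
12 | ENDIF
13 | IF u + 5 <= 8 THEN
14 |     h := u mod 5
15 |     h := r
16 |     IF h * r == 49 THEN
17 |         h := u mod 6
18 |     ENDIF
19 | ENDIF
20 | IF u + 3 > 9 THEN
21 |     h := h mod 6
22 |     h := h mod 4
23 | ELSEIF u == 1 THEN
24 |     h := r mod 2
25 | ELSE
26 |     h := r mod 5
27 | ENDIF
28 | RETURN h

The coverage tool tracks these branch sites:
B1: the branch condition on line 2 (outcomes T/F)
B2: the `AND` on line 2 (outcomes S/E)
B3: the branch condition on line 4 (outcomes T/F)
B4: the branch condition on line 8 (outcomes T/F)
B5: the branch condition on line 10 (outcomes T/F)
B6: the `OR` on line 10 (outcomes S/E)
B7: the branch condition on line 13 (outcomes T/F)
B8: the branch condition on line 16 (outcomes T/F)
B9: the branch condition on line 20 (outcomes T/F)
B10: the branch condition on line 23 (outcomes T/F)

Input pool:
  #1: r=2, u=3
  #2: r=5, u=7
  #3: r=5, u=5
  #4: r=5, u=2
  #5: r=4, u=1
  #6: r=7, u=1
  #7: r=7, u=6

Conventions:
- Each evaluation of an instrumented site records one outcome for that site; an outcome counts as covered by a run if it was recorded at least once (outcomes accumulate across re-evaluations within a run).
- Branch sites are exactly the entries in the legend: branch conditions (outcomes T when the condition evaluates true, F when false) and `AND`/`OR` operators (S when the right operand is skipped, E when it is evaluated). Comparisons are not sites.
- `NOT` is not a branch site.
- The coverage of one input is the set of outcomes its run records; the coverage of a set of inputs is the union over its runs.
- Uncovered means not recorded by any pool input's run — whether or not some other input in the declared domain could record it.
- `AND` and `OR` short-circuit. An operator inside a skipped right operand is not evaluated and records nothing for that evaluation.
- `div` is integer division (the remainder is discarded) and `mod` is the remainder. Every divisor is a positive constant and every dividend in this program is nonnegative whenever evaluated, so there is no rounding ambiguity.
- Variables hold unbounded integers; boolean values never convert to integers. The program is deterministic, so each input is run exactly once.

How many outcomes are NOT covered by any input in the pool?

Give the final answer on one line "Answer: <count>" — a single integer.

test 1 (r=2, u=3) fires B2->S, B1->F, B3->T, B4->F, B6->S, B5->T, B7->T, B8->F, B9->F, B10->F; hits B1=F, B2=S, B3=T, B4=F, B5=T, B6=S, B7=T, B8=F, B9=F, B10=F
test 2 (r=5, u=7) fires B2->S, B1->F, B3->T, B4->F, B6->E, B5->F, B7->F, B9->T; hits B1=F, B2=S, B3=T, B4=F, B5=F, B6=E, B7=F, B9=T
test 3 (r=5, u=5) fires B2->S, B1->F, B3->T, B4->F, B6->E, B5->F, B7->F, B9->F, B10->F; hits B1=F, B2=S, B3=T, B4=F, B5=F, B6=E, B7=F, B9=F, B10=F
test 4 (r=5, u=2) fires B2->S, B1->F, B3->T, B4->F, B6->E, B5->F, B7->T, B8->F, B9->F, B10->F; hits B1=F, B2=S, B3=T, B4=F, B5=F, B6=E, B7=T, B8=F, B9=F, B10=F
test 5 (r=4, u=1) fires B2->S, B1->F, B3->T, B4->F, B6->E, B5->F, B7->T, B8->F, B9->F, B10->T; hits B1=F, B2=S, B3=T, B4=F, B5=F, B6=E, B7=T, B8=F, B9=F, B10=T
test 6 (r=7, u=1) fires B2->E, B1->T, B4->T, B7->T, B8->T, B9->F, B10->T; hits B1=T, B2=E, B4=T, B7=T, B8=T, B9=F, B10=T
test 7 (r=7, u=6) fires B2->E, B1->T, B4->F, B6->E, B5->T, B7->F, B9->F, B10->F; hits B1=T, B2=E, B4=F, B5=T, B6=E, B7=F, B9=F, B10=F
union over the pool: B1=T, B1=F, B2=S, B2=E, B3=T, B4=T, B4=F, B5=T, B5=F, B6=S, B6=E, B7=T, B7=F, B8=T, B8=F, B9=T, B9=F, B10=T, B10=F
uncovered (1 of 20): B3=F

Answer: 1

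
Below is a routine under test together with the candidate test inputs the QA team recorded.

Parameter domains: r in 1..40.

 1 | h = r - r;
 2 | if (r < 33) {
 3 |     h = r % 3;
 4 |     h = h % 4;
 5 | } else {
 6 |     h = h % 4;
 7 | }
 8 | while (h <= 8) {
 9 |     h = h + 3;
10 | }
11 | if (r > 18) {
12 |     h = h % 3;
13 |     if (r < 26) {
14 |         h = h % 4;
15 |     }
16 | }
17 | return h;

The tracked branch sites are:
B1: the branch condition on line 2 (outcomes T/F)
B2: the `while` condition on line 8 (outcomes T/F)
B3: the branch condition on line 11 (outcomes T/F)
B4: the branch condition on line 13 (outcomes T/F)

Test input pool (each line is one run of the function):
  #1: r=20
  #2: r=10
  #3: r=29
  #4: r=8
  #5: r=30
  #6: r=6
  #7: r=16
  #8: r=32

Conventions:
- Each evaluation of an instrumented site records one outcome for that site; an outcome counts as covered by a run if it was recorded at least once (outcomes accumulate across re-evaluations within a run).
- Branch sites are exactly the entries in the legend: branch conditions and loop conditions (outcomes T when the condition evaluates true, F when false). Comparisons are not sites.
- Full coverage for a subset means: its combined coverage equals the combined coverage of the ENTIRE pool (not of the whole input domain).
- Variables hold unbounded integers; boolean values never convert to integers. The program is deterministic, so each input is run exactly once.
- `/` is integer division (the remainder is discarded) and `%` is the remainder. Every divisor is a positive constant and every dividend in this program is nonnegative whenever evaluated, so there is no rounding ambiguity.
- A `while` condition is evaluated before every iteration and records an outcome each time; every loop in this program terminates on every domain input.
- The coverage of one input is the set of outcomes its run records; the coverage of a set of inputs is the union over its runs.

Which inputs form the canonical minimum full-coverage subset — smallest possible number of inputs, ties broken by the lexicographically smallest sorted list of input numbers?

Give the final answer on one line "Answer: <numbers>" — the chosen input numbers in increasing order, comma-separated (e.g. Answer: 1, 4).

run #1 (r=20) runs B1->T, B2->T, B2->T, B2->T, B2->F, B3->T, B4->T; records B1=T, B2=T, B2=F, B3=T, B4=T
run #2 (r=10) runs B1->T, B2->T, B2->T, B2->T, B2->F, B3->F; records B1=T, B2=T, B2=F, B3=F
run #3 (r=29) runs B1->T, B2->T, B2->T, B2->T, B2->F, B3->T, B4->F; records B1=T, B2=T, B2=F, B3=T, B4=F
run #4 (r=8) runs B1->T, B2->T, B2->T, B2->T, B2->F, B3->F; records B1=T, B2=T, B2=F, B3=F
run #5 (r=30) runs B1->T, B2->T, B2->T, B2->T, B2->F, B3->T, B4->F; records B1=T, B2=T, B2=F, B3=T, B4=F
run #6 (r=6) runs B1->T, B2->T, B2->T, B2->T, B2->F, B3->F; records B1=T, B2=T, B2=F, B3=F
run #7 (r=16) runs B1->T, B2->T, B2->T, B2->T, B2->F, B3->F; records B1=T, B2=T, B2=F, B3=F
run #8 (r=32) runs B1->T, B2->T, B2->T, B2->T, B2->F, B3->T, B4->F; records B1=T, B2=T, B2=F, B3=T, B4=F
together the pool reaches 7 outcomes: B1=T, B2=T, B2=F, B3=T, B3=F, B4=T, B4=F
size 1 is not enough: best union over all size-1 subsets is 5/7
size 2 is not enough: best union over all size-2 subsets is 6/7
inputs {1, 2, 3} (size 3) cover everything; no size-3 subset with a lexicographically smaller index list covers all 7

Answer: 1, 2, 3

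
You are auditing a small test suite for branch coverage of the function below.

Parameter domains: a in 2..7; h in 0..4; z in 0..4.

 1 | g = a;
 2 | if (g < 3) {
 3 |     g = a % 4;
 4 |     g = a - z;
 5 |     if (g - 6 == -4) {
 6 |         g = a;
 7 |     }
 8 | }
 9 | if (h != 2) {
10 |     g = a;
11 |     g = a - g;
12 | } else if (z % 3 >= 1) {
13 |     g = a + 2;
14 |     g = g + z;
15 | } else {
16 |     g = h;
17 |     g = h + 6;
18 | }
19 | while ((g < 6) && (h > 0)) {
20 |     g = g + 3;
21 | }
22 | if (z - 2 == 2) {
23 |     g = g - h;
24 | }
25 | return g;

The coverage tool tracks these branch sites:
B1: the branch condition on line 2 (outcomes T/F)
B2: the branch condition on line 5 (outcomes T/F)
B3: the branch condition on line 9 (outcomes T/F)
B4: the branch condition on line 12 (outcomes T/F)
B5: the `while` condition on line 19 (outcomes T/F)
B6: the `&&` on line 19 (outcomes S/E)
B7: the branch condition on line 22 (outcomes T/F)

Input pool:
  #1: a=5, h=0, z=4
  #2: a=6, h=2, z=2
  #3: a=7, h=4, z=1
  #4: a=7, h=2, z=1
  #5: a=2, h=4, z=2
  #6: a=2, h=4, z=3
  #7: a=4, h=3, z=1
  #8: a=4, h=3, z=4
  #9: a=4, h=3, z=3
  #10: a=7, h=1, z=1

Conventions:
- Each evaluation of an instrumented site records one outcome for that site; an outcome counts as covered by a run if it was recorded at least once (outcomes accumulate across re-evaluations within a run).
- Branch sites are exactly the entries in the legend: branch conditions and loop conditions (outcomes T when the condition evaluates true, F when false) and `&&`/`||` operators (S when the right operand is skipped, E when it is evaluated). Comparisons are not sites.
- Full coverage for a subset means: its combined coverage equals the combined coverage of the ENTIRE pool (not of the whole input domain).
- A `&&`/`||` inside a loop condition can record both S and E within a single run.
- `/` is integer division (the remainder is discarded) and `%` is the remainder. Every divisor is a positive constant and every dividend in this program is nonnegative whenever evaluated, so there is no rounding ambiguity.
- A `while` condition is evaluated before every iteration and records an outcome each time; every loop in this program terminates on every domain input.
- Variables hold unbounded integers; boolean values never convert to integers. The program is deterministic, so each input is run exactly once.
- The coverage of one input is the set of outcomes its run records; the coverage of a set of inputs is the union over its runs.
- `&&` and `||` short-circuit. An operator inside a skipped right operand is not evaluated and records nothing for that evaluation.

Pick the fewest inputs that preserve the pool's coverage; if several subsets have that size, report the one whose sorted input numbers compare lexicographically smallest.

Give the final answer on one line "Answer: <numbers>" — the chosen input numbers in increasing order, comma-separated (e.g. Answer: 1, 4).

run #1 (a=5, h=0, z=4) records B1=F, B3=T, B5=F, B6=E, B7=T
run #2 (a=6, h=2, z=2) records B1=F, B3=F, B4=T, B5=F, B6=S, B7=F
run #3 (a=7, h=4, z=1) records B1=F, B3=T, B5=T, B5=F, B6=S, B6=E, B7=F
run #4 (a=7, h=2, z=1) records B1=F, B3=F, B4=T, B5=F, B6=S, B7=F
run #5 (a=2, h=4, z=2) records B1=T, B2=F, B3=T, B5=T, B5=F, B6=S, B6=E, B7=F
run #6 (a=2, h=4, z=3) records B1=T, B2=F, B3=T, B5=T, B5=F, B6=S, B6=E, B7=F
run #7 (a=4, h=3, z=1) records B1=F, B3=T, B5=T, B5=F, B6=S, B6=E, B7=F
run #8 (a=4, h=3, z=4) records B1=F, B3=T, B5=T, B5=F, B6=S, B6=E, B7=T
run #9 (a=4, h=3, z=3) records B1=F, B3=T, B5=T, B5=F, B6=S, B6=E, B7=F
run #10 (a=7, h=1, z=1) records B1=F, B3=T, B5=T, B5=F, B6=S, B6=E, B7=F
together the pool reaches 12 outcomes: B1=T, B1=F, B2=F, B3=T, B3=F, B4=T, B5=T, B5=F, B6=S, B6=E, B7=T, B7=F
every size-1 subset falls short of the 12 outcomes (best: 8/12)
every size-2 subset falls short of the 12 outcomes (best: 11/12)
at size 3, {1, 2, 5} reaches all 12 outcomes; every lexicographically earlier size-3 subset fails

Answer: 1, 2, 5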